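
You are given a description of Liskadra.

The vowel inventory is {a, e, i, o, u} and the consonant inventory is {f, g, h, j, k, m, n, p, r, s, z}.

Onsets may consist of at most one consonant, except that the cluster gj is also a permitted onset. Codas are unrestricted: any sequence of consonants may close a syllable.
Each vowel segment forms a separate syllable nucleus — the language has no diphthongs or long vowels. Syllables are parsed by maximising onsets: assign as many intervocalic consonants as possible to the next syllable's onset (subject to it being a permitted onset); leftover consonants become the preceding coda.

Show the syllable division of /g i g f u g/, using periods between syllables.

gig.fug

Nuclei (vowels): i, u → 2 syllables.
/i…u/ gap (V1→V2): /gf/ splits as /g/ + /f/ (/f/ is the longest suffix that is a licit onset).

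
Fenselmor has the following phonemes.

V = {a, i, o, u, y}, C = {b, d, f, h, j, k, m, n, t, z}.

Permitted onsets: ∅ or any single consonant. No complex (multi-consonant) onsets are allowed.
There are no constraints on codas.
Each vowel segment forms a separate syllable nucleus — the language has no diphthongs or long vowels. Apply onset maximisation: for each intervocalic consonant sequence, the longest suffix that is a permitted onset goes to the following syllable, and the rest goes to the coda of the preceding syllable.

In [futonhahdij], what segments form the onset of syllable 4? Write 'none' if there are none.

d

Nuclei (vowels): u, o, a, i → 4 syllables.
Between /u/ (V1) and /o/ (V2): /t/ → onset of the next syllable (single consonants are always licit onsets).
Between /o/ (V2) and /a/ (V3): cluster /nh/ — the longest permitted-onset suffix is /h/; onset = /h/, preceding coda = /n/.
Between /a/ (V3) and /i/ (V4): /hd/ — longest licit onset from the right is /d/, leaving /h/ as coda.
Putting it together: fu.ton.hah.dij.
Syllable 4 is /dij/: onset /d/, nucleus /i/, coda /j/.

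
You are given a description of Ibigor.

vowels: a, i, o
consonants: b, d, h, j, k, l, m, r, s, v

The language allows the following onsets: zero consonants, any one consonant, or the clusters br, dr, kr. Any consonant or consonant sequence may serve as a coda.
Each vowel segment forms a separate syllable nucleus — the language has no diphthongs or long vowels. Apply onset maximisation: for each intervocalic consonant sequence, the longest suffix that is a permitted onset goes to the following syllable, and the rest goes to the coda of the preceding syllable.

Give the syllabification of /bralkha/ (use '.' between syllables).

bralk.ha

The vowels are a, a — 2 nuclei, so 2 syllables.
V1 /a/ – V2 /a/: cluster /lkh/ — the longest permitted-onset suffix is /h/; onset = /h/, preceding coda = /lk/.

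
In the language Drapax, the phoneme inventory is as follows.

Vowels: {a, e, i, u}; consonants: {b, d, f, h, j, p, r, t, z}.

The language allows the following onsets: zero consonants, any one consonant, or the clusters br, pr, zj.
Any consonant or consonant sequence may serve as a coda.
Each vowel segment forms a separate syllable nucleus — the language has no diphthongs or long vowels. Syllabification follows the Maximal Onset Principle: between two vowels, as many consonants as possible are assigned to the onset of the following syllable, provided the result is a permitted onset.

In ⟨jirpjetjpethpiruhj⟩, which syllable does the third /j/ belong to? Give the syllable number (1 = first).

2

The vowels are i, e, e, i, u — 5 nuclei, so 5 syllables.
σ1/σ2 boundary: /rpj/; trying suffixes from longest down, /j/ is the first permitted one, so coda /rp/ | onset /j/.
σ2/σ3 boundary: /tjp/; trying suffixes from longest down, /p/ is the first permitted one, so coda /tj/ | onset /p/.
σ3/σ4 boundary: /thp/ — longest licit onset from the right is /p/, leaving /th/ as coda.
σ4/σ5 boundary: /r/ → onset of the next syllable (single consonants are always licit onsets).
Result: jirp.jetj.peth.pi.ruhj.
The third /j/ is in the coda of syllable 2 (/jetj/).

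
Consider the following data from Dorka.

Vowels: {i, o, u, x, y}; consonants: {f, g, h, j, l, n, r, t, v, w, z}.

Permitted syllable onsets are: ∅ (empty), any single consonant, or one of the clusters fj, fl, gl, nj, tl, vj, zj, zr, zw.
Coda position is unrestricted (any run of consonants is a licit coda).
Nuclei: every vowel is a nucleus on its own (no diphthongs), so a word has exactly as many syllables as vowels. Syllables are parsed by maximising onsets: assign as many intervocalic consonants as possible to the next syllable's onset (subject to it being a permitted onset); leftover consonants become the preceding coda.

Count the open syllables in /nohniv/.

0

Nuclei (vowels): o, i → 2 syllables.
/o…i/ gap (V1→V2): cluster /hn/ — the longest permitted-onset suffix is /n/; onset = /n/, preceding coda = /h/.
Result: noh.niv.
Classifying each syllable: /noh/ (closed), /niv/ (closed).
Open syllables: 0.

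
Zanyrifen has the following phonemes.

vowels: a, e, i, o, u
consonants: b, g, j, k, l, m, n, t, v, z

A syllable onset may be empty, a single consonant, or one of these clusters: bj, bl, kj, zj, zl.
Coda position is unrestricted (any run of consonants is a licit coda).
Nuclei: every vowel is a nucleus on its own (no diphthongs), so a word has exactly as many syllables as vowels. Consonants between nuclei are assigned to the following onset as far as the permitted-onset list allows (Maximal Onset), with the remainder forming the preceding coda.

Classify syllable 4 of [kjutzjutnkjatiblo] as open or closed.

Vowels present: u, u, a, i, o; each is a nucleus, giving 5 syllables.
/u…u/ gap (V1→V2): /tzj/; trying suffixes from longest down, /zj/ is the first permitted one, so coda /t/ | onset /zj/.
/u…a/ gap (V2→V3): /tnkj/ — longest licit onset from the right is /kj/, leaving /tn/ as coda.
/a…i/ gap (V3→V4): just /t/ — single C goes to the following onset.
/i…o/ gap (V4→V5): cluster /bl/ — /bl/ is itself a permitted onset, so the whole cluster goes right; preceding coda = ∅.
Putting it together: kjut.zjutn.kja.ti.blo.
Syllable 4 is /ti/; it ends in its nucleus with no coda, so it is open.

open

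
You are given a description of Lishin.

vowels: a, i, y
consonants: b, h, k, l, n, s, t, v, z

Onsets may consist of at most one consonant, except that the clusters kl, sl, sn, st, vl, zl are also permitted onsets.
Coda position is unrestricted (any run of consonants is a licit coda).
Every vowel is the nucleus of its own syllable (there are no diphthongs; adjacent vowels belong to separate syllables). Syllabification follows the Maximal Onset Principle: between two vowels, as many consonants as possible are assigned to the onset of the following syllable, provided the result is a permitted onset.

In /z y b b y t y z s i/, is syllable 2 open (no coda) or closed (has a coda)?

Vowels present: y, y, y, i; each is a nucleus, giving 4 syllables.
Between /y/ (V1) and /y/ (V2): /bb/; trying suffixes from longest down, /b/ is the first permitted one, so coda /b/ | onset /b/.
Between /y/ (V2) and /y/ (V3): /t/ is a single consonant, so it becomes the next onset.
Between /y/ (V3) and /i/ (V4): /zs/ — longest licit onset from the right is /s/, leaving /z/ as coda.
Syllabification: zyb.by.tyz.si.
Syllable 2 is /by/; it ends in its nucleus with no coda, so it is open.

open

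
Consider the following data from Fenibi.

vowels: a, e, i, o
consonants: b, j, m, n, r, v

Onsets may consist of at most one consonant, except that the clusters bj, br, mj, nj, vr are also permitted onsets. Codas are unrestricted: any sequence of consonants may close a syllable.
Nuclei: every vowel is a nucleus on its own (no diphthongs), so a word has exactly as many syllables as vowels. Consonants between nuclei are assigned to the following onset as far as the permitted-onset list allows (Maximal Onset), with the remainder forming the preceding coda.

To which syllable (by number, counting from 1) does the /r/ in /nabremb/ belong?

2

Nuclei (vowels): a, e → 2 syllables.
Between /a/ (V1) and /e/ (V2): cluster /br/ — /br/ is itself a permitted onset, so the whole cluster goes right; preceding coda = ∅.
Putting it together: na.bremb.
The /r/ is in the onset of syllable 2 (/bremb/).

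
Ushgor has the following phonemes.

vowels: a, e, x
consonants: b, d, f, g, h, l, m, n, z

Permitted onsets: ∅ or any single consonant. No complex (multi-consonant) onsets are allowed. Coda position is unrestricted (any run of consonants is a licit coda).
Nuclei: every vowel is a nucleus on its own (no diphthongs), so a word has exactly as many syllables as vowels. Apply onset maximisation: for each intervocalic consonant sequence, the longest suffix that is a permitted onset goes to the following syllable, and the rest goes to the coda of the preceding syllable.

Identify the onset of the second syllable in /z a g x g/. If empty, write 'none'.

g

Vowels present: a, x; each is a nucleus, giving 2 syllables.
σ1/σ2 boundary: /g/ → onset of the next syllable (single consonants are always licit onsets).
Syllabification: za.gxg.
Syllable 2 is /gxg/: onset /g/, nucleus /x/, coda /g/.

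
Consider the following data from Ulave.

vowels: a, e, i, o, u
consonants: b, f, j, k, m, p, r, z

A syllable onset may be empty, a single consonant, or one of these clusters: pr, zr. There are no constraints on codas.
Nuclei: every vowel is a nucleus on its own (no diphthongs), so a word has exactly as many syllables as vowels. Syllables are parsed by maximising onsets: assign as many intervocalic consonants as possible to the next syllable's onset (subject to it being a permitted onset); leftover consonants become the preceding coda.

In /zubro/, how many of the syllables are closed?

1

Nuclei (vowels): u, o → 2 syllables.
σ1/σ2 boundary: /br/ splits as /b/ + /r/ (/r/ is the longest suffix that is a licit onset).
Syllabification: zub.ro.
Classifying each syllable: /zub/ (closed), /ro/ (open).
Closed syllables: 1.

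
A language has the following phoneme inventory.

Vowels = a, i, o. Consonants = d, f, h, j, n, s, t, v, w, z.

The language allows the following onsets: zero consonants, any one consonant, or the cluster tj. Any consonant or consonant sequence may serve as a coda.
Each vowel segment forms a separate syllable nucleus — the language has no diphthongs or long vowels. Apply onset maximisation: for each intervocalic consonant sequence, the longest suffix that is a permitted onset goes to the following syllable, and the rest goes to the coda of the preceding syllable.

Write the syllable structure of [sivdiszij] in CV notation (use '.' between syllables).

Vowels present: i, i, i; each is a nucleus, giving 3 syllables.
Between /i/ (V1) and /i/ (V2): /vd/ — longest licit onset from the right is /d/, leaving /v/ as coda.
Between /i/ (V2) and /i/ (V3): /sz/ splits as /s/ + /z/ (/z/ is the longest suffix that is a licit onset).
Result: siv.dis.zij.
Mapping each syllable to C/V: /siv/ → CVC, /dis/ → CVC, /zij/ → CVC.

CVC.CVC.CVC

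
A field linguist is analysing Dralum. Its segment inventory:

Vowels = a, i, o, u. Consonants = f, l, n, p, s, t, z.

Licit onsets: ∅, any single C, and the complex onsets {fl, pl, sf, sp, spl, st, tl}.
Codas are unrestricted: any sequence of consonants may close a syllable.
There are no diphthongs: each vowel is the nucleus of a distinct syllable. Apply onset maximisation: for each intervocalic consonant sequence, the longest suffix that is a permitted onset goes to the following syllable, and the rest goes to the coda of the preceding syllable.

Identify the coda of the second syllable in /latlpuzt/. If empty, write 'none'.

Vowels present: a, u; each is a nucleus, giving 2 syllables.
/a…u/ gap (V1→V2): /tlp/; trying suffixes from longest down, /p/ is the first permitted one, so coda /tl/ | onset /p/.
So the parse is latl.puzt.
Syllable 2 is /puzt/: onset /p/, nucleus /u/, coda /zt/.

zt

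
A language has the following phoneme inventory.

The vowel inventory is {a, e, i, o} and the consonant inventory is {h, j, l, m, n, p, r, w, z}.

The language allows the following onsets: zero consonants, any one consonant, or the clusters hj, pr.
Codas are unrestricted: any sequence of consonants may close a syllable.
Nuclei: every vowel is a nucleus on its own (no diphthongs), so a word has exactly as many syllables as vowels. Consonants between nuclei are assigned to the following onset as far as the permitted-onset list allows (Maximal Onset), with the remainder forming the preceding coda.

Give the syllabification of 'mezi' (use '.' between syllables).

me.zi

Nuclei (vowels): e, i → 2 syllables.
V1 /e/ – V2 /i/: /z/ is a single consonant, so it becomes the next onset.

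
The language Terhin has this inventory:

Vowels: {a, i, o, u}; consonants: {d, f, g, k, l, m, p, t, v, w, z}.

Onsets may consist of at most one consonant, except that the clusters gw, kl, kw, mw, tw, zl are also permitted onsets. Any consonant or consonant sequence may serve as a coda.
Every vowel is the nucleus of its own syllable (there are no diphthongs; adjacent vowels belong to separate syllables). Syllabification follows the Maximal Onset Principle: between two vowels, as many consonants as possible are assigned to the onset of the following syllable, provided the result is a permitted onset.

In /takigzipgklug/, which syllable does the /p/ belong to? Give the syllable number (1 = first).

The vowels are a, i, i, u — 4 nuclei, so 4 syllables.
σ1/σ2 boundary: /k/ is a single consonant, so it becomes the next onset.
σ2/σ3 boundary: /gz/ — longest licit onset from the right is /z/, leaving /g/ as coda.
σ3/σ4 boundary: /pgkl/; trying suffixes from longest down, /kl/ is the first permitted one, so coda /pg/ | onset /kl/.
Syllabification: ta.kig.zipg.klug.
The /p/ is in the coda of syllable 3 (/zipg/).

3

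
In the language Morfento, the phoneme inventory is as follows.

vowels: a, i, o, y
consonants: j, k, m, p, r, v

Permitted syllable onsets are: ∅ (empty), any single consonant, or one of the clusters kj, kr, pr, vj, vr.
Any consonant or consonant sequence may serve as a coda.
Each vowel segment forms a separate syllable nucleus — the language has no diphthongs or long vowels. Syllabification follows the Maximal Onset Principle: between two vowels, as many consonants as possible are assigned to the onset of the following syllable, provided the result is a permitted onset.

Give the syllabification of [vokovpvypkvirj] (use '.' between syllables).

vo.kovp.vypk.virj

The vowels are o, o, y, i — 4 nuclei, so 4 syllables.
Between /o/ (V1) and /o/ (V2): /k/ → onset of the next syllable (single consonants are always licit onsets).
Between /o/ (V2) and /y/ (V3): /vpv/ — longest licit onset from the right is /v/, leaving /vp/ as coda.
Between /y/ (V3) and /i/ (V4): /pkv/ splits as /pk/ + /v/ (/v/ is the longest suffix that is a licit onset).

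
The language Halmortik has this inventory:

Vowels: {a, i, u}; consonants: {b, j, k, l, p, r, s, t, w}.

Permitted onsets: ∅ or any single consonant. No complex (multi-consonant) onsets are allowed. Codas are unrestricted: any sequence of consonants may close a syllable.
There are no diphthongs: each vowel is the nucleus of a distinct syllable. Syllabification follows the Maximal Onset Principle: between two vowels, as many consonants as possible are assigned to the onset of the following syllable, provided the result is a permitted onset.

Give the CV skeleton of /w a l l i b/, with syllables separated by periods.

Nuclei (vowels): a, i → 2 syllables.
V1 /a/ – V2 /i/: cluster /ll/ — the longest permitted-onset suffix is /l/; onset = /l/, preceding coda = /l/.
So the parse is wal.lib.
Mapping each syllable to C/V: /wal/ → CVC, /lib/ → CVC.

CVC.CVC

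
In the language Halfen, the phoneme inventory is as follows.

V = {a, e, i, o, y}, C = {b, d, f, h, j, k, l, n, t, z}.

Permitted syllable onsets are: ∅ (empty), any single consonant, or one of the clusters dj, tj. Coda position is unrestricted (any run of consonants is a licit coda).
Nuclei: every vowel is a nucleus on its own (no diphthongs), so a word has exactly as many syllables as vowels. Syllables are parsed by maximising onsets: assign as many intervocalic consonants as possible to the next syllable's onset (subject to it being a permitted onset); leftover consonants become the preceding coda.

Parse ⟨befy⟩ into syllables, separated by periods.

Nuclei (vowels): e, y → 2 syllables.
Between /e/ (V1) and /y/ (V2): /f/ is a single consonant, so it becomes the next onset.

be.fy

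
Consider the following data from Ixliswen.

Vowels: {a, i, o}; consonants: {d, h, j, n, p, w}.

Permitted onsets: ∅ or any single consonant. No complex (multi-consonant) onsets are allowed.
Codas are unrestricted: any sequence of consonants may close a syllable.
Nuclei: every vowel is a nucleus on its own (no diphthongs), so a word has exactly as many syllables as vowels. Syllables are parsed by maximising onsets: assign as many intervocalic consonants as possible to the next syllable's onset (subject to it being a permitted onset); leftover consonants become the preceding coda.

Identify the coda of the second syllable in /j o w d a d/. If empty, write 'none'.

Nuclei (vowels): o, a → 2 syllables.
Between /o/ (V1) and /a/ (V2): cluster /wd/ — the longest permitted-onset suffix is /d/; onset = /d/, preceding coda = /w/.
Putting it together: jow.dad.
Syllable 2 is /dad/: onset /d/, nucleus /a/, coda /d/.

d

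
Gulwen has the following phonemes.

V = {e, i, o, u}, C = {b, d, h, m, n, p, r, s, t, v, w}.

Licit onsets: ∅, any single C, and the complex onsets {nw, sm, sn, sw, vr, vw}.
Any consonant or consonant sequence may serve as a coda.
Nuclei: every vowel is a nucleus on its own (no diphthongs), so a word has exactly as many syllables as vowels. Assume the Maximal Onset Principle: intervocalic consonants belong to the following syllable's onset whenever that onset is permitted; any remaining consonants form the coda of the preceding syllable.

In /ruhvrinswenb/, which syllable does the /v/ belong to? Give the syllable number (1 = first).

The vowels are u, i, e — 3 nuclei, so 3 syllables.
V1 /u/ – V2 /i/: /hvr/ — longest licit onset from the right is /vr/, leaving /h/ as coda.
V2 /i/ – V3 /e/: /nsw/ splits as /n/ + /sw/ (/sw/ is the longest suffix that is a licit onset).
Result: ruh.vrin.swenb.
The /v/ is in the onset of syllable 2 (/vrin/).

2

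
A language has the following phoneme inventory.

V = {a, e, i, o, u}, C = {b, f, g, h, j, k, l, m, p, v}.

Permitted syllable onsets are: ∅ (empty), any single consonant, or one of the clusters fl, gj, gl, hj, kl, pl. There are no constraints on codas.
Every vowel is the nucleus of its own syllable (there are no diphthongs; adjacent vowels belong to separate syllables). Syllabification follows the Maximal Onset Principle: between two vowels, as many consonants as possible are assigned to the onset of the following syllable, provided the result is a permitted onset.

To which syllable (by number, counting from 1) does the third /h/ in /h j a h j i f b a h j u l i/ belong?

4

Vowels present: a, i, a, u, i; each is a nucleus, giving 5 syllables.
σ1/σ2 boundary: /hj/ — entire cluster is a permitted onset → onset /hj/, coda ∅.
σ2/σ3 boundary: /fb/ splits as /f/ + /b/ (/b/ is the longest suffix that is a licit onset).
σ3/σ4 boundary: cluster /hj/ — /hj/ is itself a permitted onset, so the whole cluster goes right; preceding coda = ∅.
σ4/σ5 boundary: just /l/ — single C goes to the following onset.
Result: hja.hjif.ba.hju.li.
The third /h/ is in the onset of syllable 4 (/hju/).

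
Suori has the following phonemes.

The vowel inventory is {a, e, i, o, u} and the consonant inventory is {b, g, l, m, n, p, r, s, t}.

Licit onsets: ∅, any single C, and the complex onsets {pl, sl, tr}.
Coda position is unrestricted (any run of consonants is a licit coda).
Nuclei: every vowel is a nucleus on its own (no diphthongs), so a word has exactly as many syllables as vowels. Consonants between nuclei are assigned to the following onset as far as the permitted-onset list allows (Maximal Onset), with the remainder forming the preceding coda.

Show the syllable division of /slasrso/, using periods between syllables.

slasr.so

Nuclei (vowels): a, o → 2 syllables.
σ1/σ2 boundary: /srs/ — longest licit onset from the right is /s/, leaving /sr/ as coda.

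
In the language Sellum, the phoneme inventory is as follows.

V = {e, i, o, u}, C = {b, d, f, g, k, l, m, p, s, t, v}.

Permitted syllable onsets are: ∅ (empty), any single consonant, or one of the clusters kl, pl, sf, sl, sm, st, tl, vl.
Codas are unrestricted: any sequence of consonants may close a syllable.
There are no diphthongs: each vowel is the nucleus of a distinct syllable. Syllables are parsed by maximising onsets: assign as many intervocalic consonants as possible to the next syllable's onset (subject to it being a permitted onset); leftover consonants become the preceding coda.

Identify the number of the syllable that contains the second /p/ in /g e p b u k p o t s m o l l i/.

3

Nuclei (vowels): e, u, o, o, i → 5 syllables.
Between /e/ (V1) and /u/ (V2): /pb/; trying suffixes from longest down, /b/ is the first permitted one, so coda /p/ | onset /b/.
Between /u/ (V2) and /o/ (V3): /kp/; trying suffixes from longest down, /p/ is the first permitted one, so coda /k/ | onset /p/.
Between /o/ (V3) and /o/ (V4): /tsm/; trying suffixes from longest down, /sm/ is the first permitted one, so coda /t/ | onset /sm/.
Between /o/ (V4) and /i/ (V5): cluster /ll/ — the longest permitted-onset suffix is /l/; onset = /l/, preceding coda = /l/.
Putting it together: gep.buk.pot.smol.li.
The second /p/ is in the onset of syllable 3 (/pot/).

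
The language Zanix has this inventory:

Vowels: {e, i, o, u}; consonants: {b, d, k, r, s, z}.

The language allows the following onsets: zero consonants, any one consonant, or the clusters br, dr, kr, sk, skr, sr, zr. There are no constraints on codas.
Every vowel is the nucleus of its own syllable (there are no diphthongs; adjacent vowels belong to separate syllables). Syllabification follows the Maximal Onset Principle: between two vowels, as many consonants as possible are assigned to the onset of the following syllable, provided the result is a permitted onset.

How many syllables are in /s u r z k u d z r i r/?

3

The vowels are u, u, i — 3 nuclei, so 3 syllables.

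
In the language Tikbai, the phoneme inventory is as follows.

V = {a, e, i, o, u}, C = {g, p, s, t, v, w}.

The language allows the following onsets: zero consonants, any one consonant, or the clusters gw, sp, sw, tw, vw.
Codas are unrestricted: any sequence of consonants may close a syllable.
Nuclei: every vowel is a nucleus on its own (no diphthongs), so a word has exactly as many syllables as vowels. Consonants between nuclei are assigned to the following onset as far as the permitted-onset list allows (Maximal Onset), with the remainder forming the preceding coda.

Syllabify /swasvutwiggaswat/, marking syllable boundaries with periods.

The vowels are a, u, i, a, a — 5 nuclei, so 5 syllables.
/a…u/ gap (V1→V2): /sv/; trying suffixes from longest down, /v/ is the first permitted one, so coda /s/ | onset /v/.
/u…i/ gap (V2→V3): cluster /tw/ — /tw/ is itself a permitted onset, so the whole cluster goes right; preceding coda = ∅.
/i…a/ gap (V3→V4): cluster /gg/ — the longest permitted-onset suffix is /g/; onset = /g/, preceding coda = /g/.
/a…a/ gap (V4→V5): cluster /sw/ — /sw/ is itself a permitted onset, so the whole cluster goes right; preceding coda = ∅.

swas.vu.twig.ga.swat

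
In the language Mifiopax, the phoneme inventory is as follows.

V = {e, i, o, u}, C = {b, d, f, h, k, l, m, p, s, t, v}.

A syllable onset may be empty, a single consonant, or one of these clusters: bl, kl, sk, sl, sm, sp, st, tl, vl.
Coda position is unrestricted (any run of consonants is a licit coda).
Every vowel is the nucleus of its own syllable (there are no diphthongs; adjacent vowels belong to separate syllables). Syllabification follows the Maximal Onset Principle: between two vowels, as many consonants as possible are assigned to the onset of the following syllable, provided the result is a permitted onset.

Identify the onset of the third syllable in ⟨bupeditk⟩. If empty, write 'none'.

The vowels are u, e, i — 3 nuclei, so 3 syllables.
V1 /u/ – V2 /e/: /p/ → onset of the next syllable (single consonants are always licit onsets).
V2 /e/ – V3 /i/: just /d/ — single C goes to the following onset.
So the parse is bu.pe.ditk.
Syllable 3 is /ditk/: onset /d/, nucleus /i/, coda /tk/.

d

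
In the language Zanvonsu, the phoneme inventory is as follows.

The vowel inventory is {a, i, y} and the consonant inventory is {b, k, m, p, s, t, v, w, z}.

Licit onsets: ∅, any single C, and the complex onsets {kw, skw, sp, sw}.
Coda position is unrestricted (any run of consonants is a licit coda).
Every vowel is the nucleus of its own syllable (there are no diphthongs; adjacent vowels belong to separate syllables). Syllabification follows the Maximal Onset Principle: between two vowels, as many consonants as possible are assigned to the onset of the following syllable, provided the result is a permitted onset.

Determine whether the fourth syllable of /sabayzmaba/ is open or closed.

Vowels present: a, a, y, a, a; each is a nucleus, giving 5 syllables.
Between /a/ (V1) and /a/ (V2): /b/ → onset of the next syllable (single consonants are always licit onsets).
Between /a/ (V2) and /y/ (V3): hiatus — the boundary sits between the two vowels.
Between /y/ (V3) and /a/ (V4): cluster /zm/ — the longest permitted-onset suffix is /m/; onset = /m/, preceding coda = /z/.
Between /a/ (V4) and /a/ (V5): /b/ → onset of the next syllable (single consonants are always licit onsets).
Syllabification: sa.ba.yz.ma.ba.
Syllable 4 is /ma/; it ends in its nucleus with no coda, so it is open.

open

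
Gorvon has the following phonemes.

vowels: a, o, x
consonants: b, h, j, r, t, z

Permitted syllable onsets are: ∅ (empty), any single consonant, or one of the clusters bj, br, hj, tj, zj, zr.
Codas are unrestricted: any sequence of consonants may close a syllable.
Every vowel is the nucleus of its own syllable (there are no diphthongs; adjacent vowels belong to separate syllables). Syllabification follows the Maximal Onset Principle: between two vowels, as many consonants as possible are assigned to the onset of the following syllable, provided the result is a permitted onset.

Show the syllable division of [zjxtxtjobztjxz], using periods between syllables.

Vowels present: x, x, o, x; each is a nucleus, giving 4 syllables.
σ1/σ2 boundary: /t/ is a single consonant, so it becomes the next onset.
σ2/σ3 boundary: /tj/ — entire cluster is a permitted onset → onset /tj/, coda ∅.
σ3/σ4 boundary: cluster /bztj/ — the longest permitted-onset suffix is /tj/; onset = /tj/, preceding coda = /bz/.

zjx.tx.tjobz.tjxz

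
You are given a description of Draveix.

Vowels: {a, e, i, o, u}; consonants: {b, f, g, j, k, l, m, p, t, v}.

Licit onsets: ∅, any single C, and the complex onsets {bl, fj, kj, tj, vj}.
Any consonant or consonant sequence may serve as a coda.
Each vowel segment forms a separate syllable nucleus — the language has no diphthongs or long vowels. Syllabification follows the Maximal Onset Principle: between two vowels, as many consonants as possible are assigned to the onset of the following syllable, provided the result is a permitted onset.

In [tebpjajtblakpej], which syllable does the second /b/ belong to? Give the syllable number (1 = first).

3

Nuclei (vowels): e, a, a, e → 4 syllables.
Between /e/ (V1) and /a/ (V2): /bpj/ — longest licit onset from the right is /j/, leaving /bp/ as coda.
Between /a/ (V2) and /a/ (V3): /jtbl/ — longest licit onset from the right is /bl/, leaving /jt/ as coda.
Between /a/ (V3) and /e/ (V4): /kp/ — longest licit onset from the right is /p/, leaving /k/ as coda.
Result: tebp.jajt.blak.pej.
The second /b/ is in the onset of syllable 3 (/blak/).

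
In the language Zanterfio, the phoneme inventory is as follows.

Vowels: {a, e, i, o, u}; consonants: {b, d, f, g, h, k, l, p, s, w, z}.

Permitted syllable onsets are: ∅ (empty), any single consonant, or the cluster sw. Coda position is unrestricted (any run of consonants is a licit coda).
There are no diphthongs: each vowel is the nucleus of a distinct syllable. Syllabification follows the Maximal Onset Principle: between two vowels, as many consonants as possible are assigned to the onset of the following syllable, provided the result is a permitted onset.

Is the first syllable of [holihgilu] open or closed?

Vowels present: o, i, i, u; each is a nucleus, giving 4 syllables.
V1 /o/ – V2 /i/: /l/ → onset of the next syllable (single consonants are always licit onsets).
V2 /i/ – V3 /i/: /hg/; trying suffixes from longest down, /g/ is the first permitted one, so coda /h/ | onset /g/.
V3 /i/ – V4 /u/: /l/ is a single consonant, so it becomes the next onset.
Result: ho.lih.gi.lu.
Syllable 1 is /ho/; it ends in its nucleus with no coda, so it is open.

open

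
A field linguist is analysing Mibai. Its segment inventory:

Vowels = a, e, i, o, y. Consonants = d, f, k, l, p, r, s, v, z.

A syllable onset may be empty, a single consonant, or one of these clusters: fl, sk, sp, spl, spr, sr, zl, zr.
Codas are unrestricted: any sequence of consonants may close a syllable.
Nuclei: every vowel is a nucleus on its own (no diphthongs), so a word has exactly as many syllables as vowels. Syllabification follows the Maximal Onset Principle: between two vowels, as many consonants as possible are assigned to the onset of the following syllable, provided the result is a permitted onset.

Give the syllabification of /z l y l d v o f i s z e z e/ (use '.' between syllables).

Vowels present: y, o, i, e, e; each is a nucleus, giving 5 syllables.
V1 /y/ – V2 /o/: /ldv/; trying suffixes from longest down, /v/ is the first permitted one, so coda /ld/ | onset /v/.
V2 /o/ – V3 /i/: /f/ is a single consonant, so it becomes the next onset.
V3 /i/ – V4 /e/: cluster /sz/ — the longest permitted-onset suffix is /z/; onset = /z/, preceding coda = /s/.
V4 /e/ – V5 /e/: /z/ → onset of the next syllable (single consonants are always licit onsets).

zlyld.vo.fis.ze.ze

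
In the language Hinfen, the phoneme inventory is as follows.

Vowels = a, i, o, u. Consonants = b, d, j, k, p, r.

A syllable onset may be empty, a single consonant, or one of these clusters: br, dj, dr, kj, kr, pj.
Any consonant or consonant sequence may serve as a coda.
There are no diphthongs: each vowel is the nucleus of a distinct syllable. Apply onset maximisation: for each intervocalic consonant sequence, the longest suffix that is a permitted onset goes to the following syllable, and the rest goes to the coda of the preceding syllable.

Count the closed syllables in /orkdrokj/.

Vowels present: o, o; each is a nucleus, giving 2 syllables.
/o…o/ gap (V1→V2): /rkdr/; trying suffixes from longest down, /dr/ is the first permitted one, so coda /rk/ | onset /dr/.
Result: ork.drokj.
Classifying each syllable: /ork/ (closed), /drokj/ (closed).
Closed syllables: 2.

2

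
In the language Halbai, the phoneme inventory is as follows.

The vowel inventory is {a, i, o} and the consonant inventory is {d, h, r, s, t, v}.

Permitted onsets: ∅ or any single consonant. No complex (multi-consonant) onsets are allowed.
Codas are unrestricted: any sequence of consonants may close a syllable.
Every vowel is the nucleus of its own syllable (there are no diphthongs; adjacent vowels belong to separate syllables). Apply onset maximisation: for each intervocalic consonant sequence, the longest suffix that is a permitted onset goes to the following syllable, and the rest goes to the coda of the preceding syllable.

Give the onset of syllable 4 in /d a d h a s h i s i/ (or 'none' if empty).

Vowels present: a, a, i, i; each is a nucleus, giving 4 syllables.
/a…a/ gap (V1→V2): cluster /dh/ — the longest permitted-onset suffix is /h/; onset = /h/, preceding coda = /d/.
/a…i/ gap (V2→V3): cluster /sh/ — the longest permitted-onset suffix is /h/; onset = /h/, preceding coda = /s/.
/i…i/ gap (V3→V4): /s/ is a single consonant, so it becomes the next onset.
So the parse is dad.has.hi.si.
Syllable 4 is /si/: onset /s/, nucleus /i/, coda ∅.

s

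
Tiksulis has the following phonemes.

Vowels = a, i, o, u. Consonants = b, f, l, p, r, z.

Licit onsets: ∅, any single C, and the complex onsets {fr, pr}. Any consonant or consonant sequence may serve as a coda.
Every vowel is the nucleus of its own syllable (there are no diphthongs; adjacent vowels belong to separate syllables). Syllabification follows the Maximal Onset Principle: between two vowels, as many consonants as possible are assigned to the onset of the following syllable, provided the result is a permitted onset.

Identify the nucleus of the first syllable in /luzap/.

Vowels present: u, a; each is a nucleus, giving 2 syllables.
The first nucleus (vowel 1 from the left) is /u/.

u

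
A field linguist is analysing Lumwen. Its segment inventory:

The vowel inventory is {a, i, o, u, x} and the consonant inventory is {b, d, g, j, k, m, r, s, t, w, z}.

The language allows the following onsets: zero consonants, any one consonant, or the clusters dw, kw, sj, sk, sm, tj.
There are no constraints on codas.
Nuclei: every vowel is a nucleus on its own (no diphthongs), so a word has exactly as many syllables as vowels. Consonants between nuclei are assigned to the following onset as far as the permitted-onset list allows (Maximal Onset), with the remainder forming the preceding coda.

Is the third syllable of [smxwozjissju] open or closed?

Nuclei (vowels): x, o, i, u → 4 syllables.
σ1/σ2 boundary: just /w/ — single C goes to the following onset.
σ2/σ3 boundary: /zj/ splits as /z/ + /j/ (/j/ is the longest suffix that is a licit onset).
σ3/σ4 boundary: /ssj/ splits as /s/ + /sj/ (/sj/ is the longest suffix that is a licit onset).
Syllabification: smx.woz.jis.sju.
Syllable 3 is /jis/ with coda /s/, so it is closed.

closed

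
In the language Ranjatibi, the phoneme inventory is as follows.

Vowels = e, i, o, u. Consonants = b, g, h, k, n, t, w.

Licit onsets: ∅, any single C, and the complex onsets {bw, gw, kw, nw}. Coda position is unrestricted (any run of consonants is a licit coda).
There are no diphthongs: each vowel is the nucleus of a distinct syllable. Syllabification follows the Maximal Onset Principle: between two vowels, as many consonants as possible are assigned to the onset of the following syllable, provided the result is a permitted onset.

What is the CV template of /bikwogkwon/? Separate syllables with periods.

CV.CCVC.CCVC

The vowels are i, o, o — 3 nuclei, so 3 syllables.
Between /i/ (V1) and /o/ (V2): /kw/ — entire cluster is a permitted onset → onset /kw/, coda ∅.
Between /o/ (V2) and /o/ (V3): /gkw/ — longest licit onset from the right is /kw/, leaving /g/ as coda.
Result: bi.kwog.kwon.
Mapping each syllable to C/V: /bi/ → CV, /kwog/ → CCVC, /kwon/ → CCVC.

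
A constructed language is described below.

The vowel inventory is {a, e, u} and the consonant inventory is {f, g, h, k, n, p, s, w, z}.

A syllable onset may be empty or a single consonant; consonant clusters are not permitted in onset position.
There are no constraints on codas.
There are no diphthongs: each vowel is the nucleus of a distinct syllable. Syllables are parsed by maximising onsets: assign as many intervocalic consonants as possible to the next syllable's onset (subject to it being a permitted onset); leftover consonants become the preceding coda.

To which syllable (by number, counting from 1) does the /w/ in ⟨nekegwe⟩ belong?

3

The vowels are e, e, e — 3 nuclei, so 3 syllables.
Between /e/ (V1) and /e/ (V2): just /k/ — single C goes to the following onset.
Between /e/ (V2) and /e/ (V3): cluster /gw/ — the longest permitted-onset suffix is /w/; onset = /w/, preceding coda = /g/.
Syllabification: ne.keg.we.
The /w/ is in the onset of syllable 3 (/we/).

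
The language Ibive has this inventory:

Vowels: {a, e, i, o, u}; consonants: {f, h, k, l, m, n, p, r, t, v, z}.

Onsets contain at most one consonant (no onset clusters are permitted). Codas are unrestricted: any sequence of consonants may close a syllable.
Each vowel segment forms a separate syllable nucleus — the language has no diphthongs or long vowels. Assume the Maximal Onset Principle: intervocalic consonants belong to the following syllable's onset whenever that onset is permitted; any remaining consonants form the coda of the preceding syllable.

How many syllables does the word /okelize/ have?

4

Nuclei (vowels): o, e, i, e → 4 syllables.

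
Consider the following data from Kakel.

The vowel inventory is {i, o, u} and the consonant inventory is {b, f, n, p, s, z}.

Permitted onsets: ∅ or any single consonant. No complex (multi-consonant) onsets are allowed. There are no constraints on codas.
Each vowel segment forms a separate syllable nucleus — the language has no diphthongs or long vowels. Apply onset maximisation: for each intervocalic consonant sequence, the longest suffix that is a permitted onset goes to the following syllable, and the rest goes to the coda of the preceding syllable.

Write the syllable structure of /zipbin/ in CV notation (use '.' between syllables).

The vowels are i, i — 2 nuclei, so 2 syllables.
/i…i/ gap (V1→V2): /pb/; trying suffixes from longest down, /b/ is the first permitted one, so coda /p/ | onset /b/.
Result: zip.bin.
Mapping each syllable to C/V: /zip/ → CVC, /bin/ → CVC.

CVC.CVC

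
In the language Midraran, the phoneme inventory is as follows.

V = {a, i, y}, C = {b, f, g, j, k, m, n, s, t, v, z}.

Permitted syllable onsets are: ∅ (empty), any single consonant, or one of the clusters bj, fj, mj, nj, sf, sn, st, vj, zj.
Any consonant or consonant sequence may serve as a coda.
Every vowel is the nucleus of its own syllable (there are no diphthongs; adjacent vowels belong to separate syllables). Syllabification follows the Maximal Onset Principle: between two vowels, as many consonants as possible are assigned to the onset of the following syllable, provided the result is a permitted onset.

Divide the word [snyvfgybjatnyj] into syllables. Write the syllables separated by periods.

Vowels present: y, y, a, y; each is a nucleus, giving 4 syllables.
V1 /y/ – V2 /y/: /vfg/; trying suffixes from longest down, /g/ is the first permitted one, so coda /vf/ | onset /g/.
V2 /y/ – V3 /a/: /bj/ — entire cluster is a permitted onset → onset /bj/, coda ∅.
V3 /a/ – V4 /y/: cluster /tn/ — the longest permitted-onset suffix is /n/; onset = /n/, preceding coda = /t/.

snyvf.gy.bjat.nyj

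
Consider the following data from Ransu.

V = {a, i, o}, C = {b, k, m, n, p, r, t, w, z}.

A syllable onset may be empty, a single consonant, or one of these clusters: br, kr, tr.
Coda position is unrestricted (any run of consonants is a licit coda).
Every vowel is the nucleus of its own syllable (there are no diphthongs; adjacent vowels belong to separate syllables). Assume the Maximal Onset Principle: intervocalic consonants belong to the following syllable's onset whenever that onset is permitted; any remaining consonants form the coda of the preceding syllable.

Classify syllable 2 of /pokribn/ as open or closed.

closed

Nuclei (vowels): o, i → 2 syllables.
Between /o/ (V1) and /i/ (V2): /kr/ — entire cluster is a permitted onset → onset /kr/, coda ∅.
So the parse is po.kribn.
Syllable 2 is /kribn/ with coda /bn/, so it is closed.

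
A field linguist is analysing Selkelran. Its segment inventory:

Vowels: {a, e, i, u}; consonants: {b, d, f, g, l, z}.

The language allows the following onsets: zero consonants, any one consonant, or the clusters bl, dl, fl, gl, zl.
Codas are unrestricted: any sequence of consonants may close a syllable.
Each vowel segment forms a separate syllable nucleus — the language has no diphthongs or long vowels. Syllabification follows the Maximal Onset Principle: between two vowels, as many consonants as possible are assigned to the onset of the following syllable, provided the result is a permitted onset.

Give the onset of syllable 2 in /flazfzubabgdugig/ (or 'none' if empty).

Nuclei (vowels): a, u, a, u, i → 5 syllables.
σ1/σ2 boundary: /zfz/ splits as /zf/ + /z/ (/z/ is the longest suffix that is a licit onset).
σ2/σ3 boundary: /b/ is a single consonant, so it becomes the next onset.
σ3/σ4 boundary: /bgd/; trying suffixes from longest down, /d/ is the first permitted one, so coda /bg/ | onset /d/.
σ4/σ5 boundary: /g/ → onset of the next syllable (single consonants are always licit onsets).
Putting it together: flazf.zu.babg.du.gig.
Syllable 2 is /zu/: onset /z/, nucleus /u/, coda ∅.

z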